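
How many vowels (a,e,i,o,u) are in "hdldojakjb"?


Input: hdldojakjb
Checking each character:
  'h' at position 0: consonant
  'd' at position 1: consonant
  'l' at position 2: consonant
  'd' at position 3: consonant
  'o' at position 4: vowel (running total: 1)
  'j' at position 5: consonant
  'a' at position 6: vowel (running total: 2)
  'k' at position 7: consonant
  'j' at position 8: consonant
  'b' at position 9: consonant
Total vowels: 2

2


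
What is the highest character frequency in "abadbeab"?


Input: abadbeab
Character counts:
  'a': 3
  'b': 3
  'd': 1
  'e': 1
Maximum frequency: 3

3


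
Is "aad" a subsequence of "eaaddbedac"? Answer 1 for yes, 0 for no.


Check if "aad" is a subsequence of "eaaddbedac"
Greedy scan:
  Position 0 ('e'): no match needed
  Position 1 ('a'): matches sub[0] = 'a'
  Position 2 ('a'): matches sub[1] = 'a'
  Position 3 ('d'): matches sub[2] = 'd'
  Position 4 ('d'): no match needed
  Position 5 ('b'): no match needed
  Position 6 ('e'): no match needed
  Position 7 ('d'): no match needed
  Position 8 ('a'): no match needed
  Position 9 ('c'): no match needed
All 3 characters matched => is a subsequence

1


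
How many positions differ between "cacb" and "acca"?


Comparing "cacb" and "acca" position by position:
  Position 0: 'c' vs 'a' => DIFFER
  Position 1: 'a' vs 'c' => DIFFER
  Position 2: 'c' vs 'c' => same
  Position 3: 'b' vs 'a' => DIFFER
Positions that differ: 3

3


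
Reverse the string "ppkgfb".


Input: ppkgfb
Reading characters right to left:
  Position 5: 'b'
  Position 4: 'f'
  Position 3: 'g'
  Position 2: 'k'
  Position 1: 'p'
  Position 0: 'p'
Reversed: bfgkpp

bfgkpp


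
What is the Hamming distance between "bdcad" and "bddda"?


Comparing "bdcad" and "bddda" position by position:
  Position 0: 'b' vs 'b' => same
  Position 1: 'd' vs 'd' => same
  Position 2: 'c' vs 'd' => differ
  Position 3: 'a' vs 'd' => differ
  Position 4: 'd' vs 'a' => differ
Total differences (Hamming distance): 3

3


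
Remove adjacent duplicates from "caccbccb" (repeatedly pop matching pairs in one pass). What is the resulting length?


Input: caccbccb
Stack-based adjacent duplicate removal:
  Read 'c': push. Stack: c
  Read 'a': push. Stack: ca
  Read 'c': push. Stack: cac
  Read 'c': matches stack top 'c' => pop. Stack: ca
  Read 'b': push. Stack: cab
  Read 'c': push. Stack: cabc
  Read 'c': matches stack top 'c' => pop. Stack: cab
  Read 'b': matches stack top 'b' => pop. Stack: ca
Final stack: "ca" (length 2)

2


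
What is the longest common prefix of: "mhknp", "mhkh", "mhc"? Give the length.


Words: mhknp, mhkh, mhc
  Position 0: all 'm' => match
  Position 1: all 'h' => match
  Position 2: ('k', 'k', 'c') => mismatch, stop
LCP = "mh" (length 2)

2


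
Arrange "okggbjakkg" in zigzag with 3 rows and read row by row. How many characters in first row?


Zigzag "okggbjakkg" into 3 rows:
Placing characters:
  'o' => row 0
  'k' => row 1
  'g' => row 2
  'g' => row 1
  'b' => row 0
  'j' => row 1
  'a' => row 2
  'k' => row 1
  'k' => row 0
  'g' => row 1
Rows:
  Row 0: "obk"
  Row 1: "kgjkg"
  Row 2: "ga"
First row length: 3

3


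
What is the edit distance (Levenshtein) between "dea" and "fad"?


Computing edit distance: "dea" -> "fad"
DP table:
           f    a    d
      0    1    2    3
  d   1    1    2    2
  e   2    2    2    3
  a   3    3    2    3
Edit distance = dp[3][3] = 3

3


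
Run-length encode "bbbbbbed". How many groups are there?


Input: bbbbbbed
Scanning for consecutive runs:
  Group 1: 'b' x 6 (positions 0-5)
  Group 2: 'e' x 1 (positions 6-6)
  Group 3: 'd' x 1 (positions 7-7)
Total groups: 3

3


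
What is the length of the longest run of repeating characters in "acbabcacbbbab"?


Input: "acbabcacbbbab"
Scanning for longest run:
  Position 1 ('c'): new char, reset run to 1
  Position 2 ('b'): new char, reset run to 1
  Position 3 ('a'): new char, reset run to 1
  Position 4 ('b'): new char, reset run to 1
  Position 5 ('c'): new char, reset run to 1
  Position 6 ('a'): new char, reset run to 1
  Position 7 ('c'): new char, reset run to 1
  Position 8 ('b'): new char, reset run to 1
  Position 9 ('b'): continues run of 'b', length=2
  Position 10 ('b'): continues run of 'b', length=3
  Position 11 ('a'): new char, reset run to 1
  Position 12 ('b'): new char, reset run to 1
Longest run: 'b' with length 3

3


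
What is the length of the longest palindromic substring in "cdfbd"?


Input: "cdfbd"
Checking substrings for palindromes:
  No multi-char palindromic substrings found
Longest palindromic substring: "c" with length 1

1


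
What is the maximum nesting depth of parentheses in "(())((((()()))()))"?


Input: "(())((((()()))()))"
Tracking depth:
  Position 0 '(': depth becomes 1
  Position 1 '(': depth becomes 2
  Position 2 ')': depth becomes 1
  Position 3 ')': depth becomes 0
  Position 4 '(': depth becomes 1
  Position 5 '(': depth becomes 2
  Position 6 '(': depth becomes 3
  Position 7 '(': depth becomes 4
  Position 8 '(': depth becomes 5
  Position 9 ')': depth becomes 4
  Position 10 '(': depth becomes 5
  Position 11 ')': depth becomes 4
  Position 12 ')': depth becomes 3
  Position 13 ')': depth becomes 2
  Position 14 '(': depth becomes 3
  Position 15 ')': depth becomes 2
  Position 16 ')': depth becomes 1
  Position 17 ')': depth becomes 0
Maximum depth reached: 5

5


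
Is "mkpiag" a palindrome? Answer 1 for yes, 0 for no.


Input: mkpiag
Reversed: gaipkm
  Compare pos 0 ('m') with pos 5 ('g'): MISMATCH
  Compare pos 1 ('k') with pos 4 ('a'): MISMATCH
  Compare pos 2 ('p') with pos 3 ('i'): MISMATCH
Result: not a palindrome

0


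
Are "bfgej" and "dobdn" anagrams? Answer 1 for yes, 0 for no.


Strings: "bfgej", "dobdn"
Sorted first:  befgj
Sorted second: bddno
Differ at position 1: 'e' vs 'd' => not anagrams

0


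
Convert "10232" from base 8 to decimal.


Input: "10232" in base 8
Positional expansion:
  Digit '1' (value 1) x 8^4 = 4096
  Digit '0' (value 0) x 8^3 = 0
  Digit '2' (value 2) x 8^2 = 128
  Digit '3' (value 3) x 8^1 = 24
  Digit '2' (value 2) x 8^0 = 2
Sum = 4250

4250


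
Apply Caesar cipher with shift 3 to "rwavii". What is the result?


Caesar cipher: shift "rwavii" by 3
  'r' (pos 17) + 3 = pos 20 = 'u'
  'w' (pos 22) + 3 = pos 25 = 'z'
  'a' (pos 0) + 3 = pos 3 = 'd'
  'v' (pos 21) + 3 = pos 24 = 'y'
  'i' (pos 8) + 3 = pos 11 = 'l'
  'i' (pos 8) + 3 = pos 11 = 'l'
Result: uzdyll

uzdyll


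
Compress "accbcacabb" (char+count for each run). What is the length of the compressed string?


Input: accbcacabb
Runs:
  'a' x 1 => "a1"
  'c' x 2 => "c2"
  'b' x 1 => "b1"
  'c' x 1 => "c1"
  'a' x 1 => "a1"
  'c' x 1 => "c1"
  'a' x 1 => "a1"
  'b' x 2 => "b2"
Compressed: "a1c2b1c1a1c1a1b2"
Compressed length: 16

16


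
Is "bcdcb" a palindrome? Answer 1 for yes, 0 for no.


Input: bcdcb
Reversed: bcdcb
  Compare pos 0 ('b') with pos 4 ('b'): match
  Compare pos 1 ('c') with pos 3 ('c'): match
Result: palindrome

1


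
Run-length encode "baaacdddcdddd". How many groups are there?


Input: baaacdddcdddd
Scanning for consecutive runs:
  Group 1: 'b' x 1 (positions 0-0)
  Group 2: 'a' x 3 (positions 1-3)
  Group 3: 'c' x 1 (positions 4-4)
  Group 4: 'd' x 3 (positions 5-7)
  Group 5: 'c' x 1 (positions 8-8)
  Group 6: 'd' x 4 (positions 9-12)
Total groups: 6

6


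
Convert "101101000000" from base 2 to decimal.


Input: "101101000000" in base 2
Positional expansion:
  Digit '1' (value 1) x 2^11 = 2048
  Digit '0' (value 0) x 2^10 = 0
  Digit '1' (value 1) x 2^9 = 512
  Digit '1' (value 1) x 2^8 = 256
  Digit '0' (value 0) x 2^7 = 0
  Digit '1' (value 1) x 2^6 = 64
  Digit '0' (value 0) x 2^5 = 0
  Digit '0' (value 0) x 2^4 = 0
  Digit '0' (value 0) x 2^3 = 0
  Digit '0' (value 0) x 2^2 = 0
  Digit '0' (value 0) x 2^1 = 0
  Digit '0' (value 0) x 2^0 = 0
Sum = 2880

2880


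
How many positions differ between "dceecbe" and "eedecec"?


Comparing "dceecbe" and "eedecec" position by position:
  Position 0: 'd' vs 'e' => DIFFER
  Position 1: 'c' vs 'e' => DIFFER
  Position 2: 'e' vs 'd' => DIFFER
  Position 3: 'e' vs 'e' => same
  Position 4: 'c' vs 'c' => same
  Position 5: 'b' vs 'e' => DIFFER
  Position 6: 'e' vs 'c' => DIFFER
Positions that differ: 5

5


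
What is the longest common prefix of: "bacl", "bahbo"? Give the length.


Words: bacl, bahbo
  Position 0: all 'b' => match
  Position 1: all 'a' => match
  Position 2: ('c', 'h') => mismatch, stop
LCP = "ba" (length 2)

2


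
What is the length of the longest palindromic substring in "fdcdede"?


Input: "fdcdede"
Checking substrings for palindromes:
  [1:4] "dcd" (len 3) => palindrome
  [3:6] "ded" (len 3) => palindrome
  [4:7] "ede" (len 3) => palindrome
Longest palindromic substring: "dcd" with length 3

3


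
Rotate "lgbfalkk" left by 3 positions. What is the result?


Input: "lgbfalkk", rotate left by 3
First 3 characters: "lgb"
Remaining characters: "falkk"
Concatenate remaining + first: "falkk" + "lgb" = "falkklgb"

falkklgb


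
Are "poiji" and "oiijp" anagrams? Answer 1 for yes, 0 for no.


Strings: "poiji", "oiijp"
Sorted first:  iijop
Sorted second: iijop
Sorted forms match => anagrams

1


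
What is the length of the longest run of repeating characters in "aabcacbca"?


Input: "aabcacbca"
Scanning for longest run:
  Position 1 ('a'): continues run of 'a', length=2
  Position 2 ('b'): new char, reset run to 1
  Position 3 ('c'): new char, reset run to 1
  Position 4 ('a'): new char, reset run to 1
  Position 5 ('c'): new char, reset run to 1
  Position 6 ('b'): new char, reset run to 1
  Position 7 ('c'): new char, reset run to 1
  Position 8 ('a'): new char, reset run to 1
Longest run: 'a' with length 2

2


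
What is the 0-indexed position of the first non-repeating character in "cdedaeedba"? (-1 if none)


Input: cdedaeedba
Character frequencies:
  'a': 2
  'b': 1
  'c': 1
  'd': 3
  'e': 3
Scanning left to right for freq == 1:
  Position 0 ('c'): unique! => answer = 0

0


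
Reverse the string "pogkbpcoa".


Input: pogkbpcoa
Reading characters right to left:
  Position 8: 'a'
  Position 7: 'o'
  Position 6: 'c'
  Position 5: 'p'
  Position 4: 'b'
  Position 3: 'k'
  Position 2: 'g'
  Position 1: 'o'
  Position 0: 'p'
Reversed: aocpbkgop

aocpbkgop


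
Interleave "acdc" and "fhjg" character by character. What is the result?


Interleaving "acdc" and "fhjg":
  Position 0: 'a' from first, 'f' from second => "af"
  Position 1: 'c' from first, 'h' from second => "ch"
  Position 2: 'd' from first, 'j' from second => "dj"
  Position 3: 'c' from first, 'g' from second => "cg"
Result: afchdjcg

afchdjcg


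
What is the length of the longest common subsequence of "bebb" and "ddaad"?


LCS of "bebb" and "ddaad"
DP table:
           d    d    a    a    d
      0    0    0    0    0    0
  b   0    0    0    0    0    0
  e   0    0    0    0    0    0
  b   0    0    0    0    0    0
  b   0    0    0    0    0    0
LCS length = dp[4][5] = 0

0


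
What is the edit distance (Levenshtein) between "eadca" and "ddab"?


Computing edit distance: "eadca" -> "ddab"
DP table:
           d    d    a    b
      0    1    2    3    4
  e   1    1    2    3    4
  a   2    2    2    2    3
  d   3    2    2    3    3
  c   4    3    3    3    4
  a   5    4    4    3    4
Edit distance = dp[5][4] = 4

4


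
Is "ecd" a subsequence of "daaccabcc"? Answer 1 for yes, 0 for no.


Check if "ecd" is a subsequence of "daaccabcc"
Greedy scan:
  Position 0 ('d'): no match needed
  Position 1 ('a'): no match needed
  Position 2 ('a'): no match needed
  Position 3 ('c'): no match needed
  Position 4 ('c'): no match needed
  Position 5 ('a'): no match needed
  Position 6 ('b'): no match needed
  Position 7 ('c'): no match needed
  Position 8 ('c'): no match needed
Only matched 0/3 characters => not a subsequence

0


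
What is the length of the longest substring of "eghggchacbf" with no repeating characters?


Input: "eghggchacbf"
Sliding window (track last position of each char):
  Position 0 ('e'): window [0,0] length 1 -- new best
  Position 1 ('g'): window [0,1] length 2 -- new best
  Position 2 ('h'): window [0,2] length 3 -- new best
  Position 3 ('g'): repeat (last at 1), move window start to 2
  Position 3 ('g'): window [2,3] length 2
  Position 4 ('g'): repeat (last at 3), move window start to 4
  Position 4 ('g'): window [4,4] length 1
  Position 5 ('c'): window [4,5] length 2
  Position 6 ('h'): window [4,6] length 3
  Position 7 ('a'): window [4,7] length 4 -- new best
  Position 8 ('c'): repeat (last at 5), move window start to 6
  Position 8 ('c'): window [6,8] length 3
  Position 9 ('b'): window [6,9] length 4
  Position 10 ('f'): window [6,10] length 5 -- new best
Longest substring with no repeats: "hacbf" with length 5

5


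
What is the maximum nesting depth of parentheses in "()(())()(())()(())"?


Input: "()(())()(())()(())"
Tracking depth:
  Position 0 '(': depth becomes 1
  Position 1 ')': depth becomes 0
  Position 2 '(': depth becomes 1
  Position 3 '(': depth becomes 2
  Position 4 ')': depth becomes 1
  Position 5 ')': depth becomes 0
  Position 6 '(': depth becomes 1
  Position 7 ')': depth becomes 0
  Position 8 '(': depth becomes 1
  Position 9 '(': depth becomes 2
  Position 10 ')': depth becomes 1
  Position 11 ')': depth becomes 0
  Position 12 '(': depth becomes 1
  Position 13 ')': depth becomes 0
  Position 14 '(': depth becomes 1
  Position 15 '(': depth becomes 2
  Position 16 ')': depth becomes 1
  Position 17 ')': depth becomes 0
Maximum depth reached: 2

2


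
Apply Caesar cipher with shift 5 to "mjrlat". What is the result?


Caesar cipher: shift "mjrlat" by 5
  'm' (pos 12) + 5 = pos 17 = 'r'
  'j' (pos 9) + 5 = pos 14 = 'o'
  'r' (pos 17) + 5 = pos 22 = 'w'
  'l' (pos 11) + 5 = pos 16 = 'q'
  'a' (pos 0) + 5 = pos 5 = 'f'
  't' (pos 19) + 5 = pos 24 = 'y'
Result: rowqfy

rowqfy


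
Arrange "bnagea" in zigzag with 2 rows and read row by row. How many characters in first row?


Zigzag "bnagea" into 2 rows:
Placing characters:
  'b' => row 0
  'n' => row 1
  'a' => row 0
  'g' => row 1
  'e' => row 0
  'a' => row 1
Rows:
  Row 0: "bae"
  Row 1: "nga"
First row length: 3

3


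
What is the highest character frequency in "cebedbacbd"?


Input: cebedbacbd
Character counts:
  'a': 1
  'b': 3
  'c': 2
  'd': 2
  'e': 2
Maximum frequency: 3

3


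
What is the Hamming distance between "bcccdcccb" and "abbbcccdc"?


Comparing "bcccdcccb" and "abbbcccdc" position by position:
  Position 0: 'b' vs 'a' => differ
  Position 1: 'c' vs 'b' => differ
  Position 2: 'c' vs 'b' => differ
  Position 3: 'c' vs 'b' => differ
  Position 4: 'd' vs 'c' => differ
  Position 5: 'c' vs 'c' => same
  Position 6: 'c' vs 'c' => same
  Position 7: 'c' vs 'd' => differ
  Position 8: 'b' vs 'c' => differ
Total differences (Hamming distance): 7

7


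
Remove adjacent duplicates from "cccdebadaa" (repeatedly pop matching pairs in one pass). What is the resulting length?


Input: cccdebadaa
Stack-based adjacent duplicate removal:
  Read 'c': push. Stack: c
  Read 'c': matches stack top 'c' => pop. Stack: (empty)
  Read 'c': push. Stack: c
  Read 'd': push. Stack: cd
  Read 'e': push. Stack: cde
  Read 'b': push. Stack: cdeb
  Read 'a': push. Stack: cdeba
  Read 'd': push. Stack: cdebad
  Read 'a': push. Stack: cdebada
  Read 'a': matches stack top 'a' => pop. Stack: cdebad
Final stack: "cdebad" (length 6)

6


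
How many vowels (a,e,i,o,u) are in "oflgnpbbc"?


Input: oflgnpbbc
Checking each character:
  'o' at position 0: vowel (running total: 1)
  'f' at position 1: consonant
  'l' at position 2: consonant
  'g' at position 3: consonant
  'n' at position 4: consonant
  'p' at position 5: consonant
  'b' at position 6: consonant
  'b' at position 7: consonant
  'c' at position 8: consonant
Total vowels: 1

1


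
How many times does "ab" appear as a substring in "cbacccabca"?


Searching for "ab" in "cbacccabca"
Scanning each position:
  Position 0: "cb" => no
  Position 1: "ba" => no
  Position 2: "ac" => no
  Position 3: "cc" => no
  Position 4: "cc" => no
  Position 5: "ca" => no
  Position 6: "ab" => MATCH
  Position 7: "bc" => no
  Position 8: "ca" => no
Total occurrences: 1

1


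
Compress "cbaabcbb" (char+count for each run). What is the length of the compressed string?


Input: cbaabcbb
Runs:
  'c' x 1 => "c1"
  'b' x 1 => "b1"
  'a' x 2 => "a2"
  'b' x 1 => "b1"
  'c' x 1 => "c1"
  'b' x 2 => "b2"
Compressed: "c1b1a2b1c1b2"
Compressed length: 12

12


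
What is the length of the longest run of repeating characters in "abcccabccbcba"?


Input: "abcccabccbcba"
Scanning for longest run:
  Position 1 ('b'): new char, reset run to 1
  Position 2 ('c'): new char, reset run to 1
  Position 3 ('c'): continues run of 'c', length=2
  Position 4 ('c'): continues run of 'c', length=3
  Position 5 ('a'): new char, reset run to 1
  Position 6 ('b'): new char, reset run to 1
  Position 7 ('c'): new char, reset run to 1
  Position 8 ('c'): continues run of 'c', length=2
  Position 9 ('b'): new char, reset run to 1
  Position 10 ('c'): new char, reset run to 1
  Position 11 ('b'): new char, reset run to 1
  Position 12 ('a'): new char, reset run to 1
Longest run: 'c' with length 3

3


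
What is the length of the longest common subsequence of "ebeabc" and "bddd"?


LCS of "ebeabc" and "bddd"
DP table:
           b    d    d    d
      0    0    0    0    0
  e   0    0    0    0    0
  b   0    1    1    1    1
  e   0    1    1    1    1
  a   0    1    1    1    1
  b   0    1    1    1    1
  c   0    1    1    1    1
LCS length = dp[6][4] = 1

1


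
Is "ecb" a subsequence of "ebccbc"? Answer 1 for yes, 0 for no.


Check if "ecb" is a subsequence of "ebccbc"
Greedy scan:
  Position 0 ('e'): matches sub[0] = 'e'
  Position 1 ('b'): no match needed
  Position 2 ('c'): matches sub[1] = 'c'
  Position 3 ('c'): no match needed
  Position 4 ('b'): matches sub[2] = 'b'
  Position 5 ('c'): no match needed
All 3 characters matched => is a subsequence

1


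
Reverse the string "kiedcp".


Input: kiedcp
Reading characters right to left:
  Position 5: 'p'
  Position 4: 'c'
  Position 3: 'd'
  Position 2: 'e'
  Position 1: 'i'
  Position 0: 'k'
Reversed: pcdeik

pcdeik


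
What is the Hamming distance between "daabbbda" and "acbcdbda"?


Comparing "daabbbda" and "acbcdbda" position by position:
  Position 0: 'd' vs 'a' => differ
  Position 1: 'a' vs 'c' => differ
  Position 2: 'a' vs 'b' => differ
  Position 3: 'b' vs 'c' => differ
  Position 4: 'b' vs 'd' => differ
  Position 5: 'b' vs 'b' => same
  Position 6: 'd' vs 'd' => same
  Position 7: 'a' vs 'a' => same
Total differences (Hamming distance): 5

5


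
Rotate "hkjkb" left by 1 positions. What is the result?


Input: "hkjkb", rotate left by 1
First 1 characters: "h"
Remaining characters: "kjkb"
Concatenate remaining + first: "kjkb" + "h" = "kjkbh"

kjkbh


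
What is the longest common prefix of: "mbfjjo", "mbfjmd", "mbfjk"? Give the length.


Words: mbfjjo, mbfjmd, mbfjk
  Position 0: all 'm' => match
  Position 1: all 'b' => match
  Position 2: all 'f' => match
  Position 3: all 'j' => match
  Position 4: ('j', 'm', 'k') => mismatch, stop
LCP = "mbfj" (length 4)

4


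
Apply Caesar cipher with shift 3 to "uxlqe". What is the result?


Caesar cipher: shift "uxlqe" by 3
  'u' (pos 20) + 3 = pos 23 = 'x'
  'x' (pos 23) + 3 = pos 0 = 'a'
  'l' (pos 11) + 3 = pos 14 = 'o'
  'q' (pos 16) + 3 = pos 19 = 't'
  'e' (pos 4) + 3 = pos 7 = 'h'
Result: xaoth

xaoth


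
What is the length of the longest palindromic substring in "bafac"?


Input: "bafac"
Checking substrings for palindromes:
  [1:4] "afa" (len 3) => palindrome
Longest palindromic substring: "afa" with length 3

3


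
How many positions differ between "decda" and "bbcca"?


Comparing "decda" and "bbcca" position by position:
  Position 0: 'd' vs 'b' => DIFFER
  Position 1: 'e' vs 'b' => DIFFER
  Position 2: 'c' vs 'c' => same
  Position 3: 'd' vs 'c' => DIFFER
  Position 4: 'a' vs 'a' => same
Positions that differ: 3

3


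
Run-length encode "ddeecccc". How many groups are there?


Input: ddeecccc
Scanning for consecutive runs:
  Group 1: 'd' x 2 (positions 0-1)
  Group 2: 'e' x 2 (positions 2-3)
  Group 3: 'c' x 4 (positions 4-7)
Total groups: 3

3


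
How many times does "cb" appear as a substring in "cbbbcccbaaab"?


Searching for "cb" in "cbbbcccbaaab"
Scanning each position:
  Position 0: "cb" => MATCH
  Position 1: "bb" => no
  Position 2: "bb" => no
  Position 3: "bc" => no
  Position 4: "cc" => no
  Position 5: "cc" => no
  Position 6: "cb" => MATCH
  Position 7: "ba" => no
  Position 8: "aa" => no
  Position 9: "aa" => no
  Position 10: "ab" => no
Total occurrences: 2

2


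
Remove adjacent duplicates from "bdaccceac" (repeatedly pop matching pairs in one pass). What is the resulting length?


Input: bdaccceac
Stack-based adjacent duplicate removal:
  Read 'b': push. Stack: b
  Read 'd': push. Stack: bd
  Read 'a': push. Stack: bda
  Read 'c': push. Stack: bdac
  Read 'c': matches stack top 'c' => pop. Stack: bda
  Read 'c': push. Stack: bdac
  Read 'e': push. Stack: bdace
  Read 'a': push. Stack: bdacea
  Read 'c': push. Stack: bdaceac
Final stack: "bdaceac" (length 7)

7


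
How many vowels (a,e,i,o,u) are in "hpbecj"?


Input: hpbecj
Checking each character:
  'h' at position 0: consonant
  'p' at position 1: consonant
  'b' at position 2: consonant
  'e' at position 3: vowel (running total: 1)
  'c' at position 4: consonant
  'j' at position 5: consonant
Total vowels: 1

1


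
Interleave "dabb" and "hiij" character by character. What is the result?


Interleaving "dabb" and "hiij":
  Position 0: 'd' from first, 'h' from second => "dh"
  Position 1: 'a' from first, 'i' from second => "ai"
  Position 2: 'b' from first, 'i' from second => "bi"
  Position 3: 'b' from first, 'j' from second => "bj"
Result: dhaibibj

dhaibibj


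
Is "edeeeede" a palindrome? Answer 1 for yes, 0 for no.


Input: edeeeede
Reversed: edeeeede
  Compare pos 0 ('e') with pos 7 ('e'): match
  Compare pos 1 ('d') with pos 6 ('d'): match
  Compare pos 2 ('e') with pos 5 ('e'): match
  Compare pos 3 ('e') with pos 4 ('e'): match
Result: palindrome

1


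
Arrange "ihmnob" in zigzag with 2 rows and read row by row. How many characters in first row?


Zigzag "ihmnob" into 2 rows:
Placing characters:
  'i' => row 0
  'h' => row 1
  'm' => row 0
  'n' => row 1
  'o' => row 0
  'b' => row 1
Rows:
  Row 0: "imo"
  Row 1: "hnb"
First row length: 3

3


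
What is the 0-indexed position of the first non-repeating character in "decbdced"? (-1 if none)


Input: decbdced
Character frequencies:
  'b': 1
  'c': 2
  'd': 3
  'e': 2
Scanning left to right for freq == 1:
  Position 0 ('d'): freq=3, skip
  Position 1 ('e'): freq=2, skip
  Position 2 ('c'): freq=2, skip
  Position 3 ('b'): unique! => answer = 3

3


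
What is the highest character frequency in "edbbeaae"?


Input: edbbeaae
Character counts:
  'a': 2
  'b': 2
  'd': 1
  'e': 3
Maximum frequency: 3

3


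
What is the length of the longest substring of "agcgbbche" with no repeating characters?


Input: "agcgbbche"
Sliding window (track last position of each char):
  Position 0 ('a'): window [0,0] length 1 -- new best
  Position 1 ('g'): window [0,1] length 2 -- new best
  Position 2 ('c'): window [0,2] length 3 -- new best
  Position 3 ('g'): repeat (last at 1), move window start to 2
  Position 3 ('g'): window [2,3] length 2
  Position 4 ('b'): window [2,4] length 3
  Position 5 ('b'): repeat (last at 4), move window start to 5
  Position 5 ('b'): window [5,5] length 1
  Position 6 ('c'): window [5,6] length 2
  Position 7 ('h'): window [5,7] length 3
  Position 8 ('e'): window [5,8] length 4 -- new best
Longest substring with no repeats: "bche" with length 4

4


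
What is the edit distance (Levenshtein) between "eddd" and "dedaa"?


Computing edit distance: "eddd" -> "dedaa"
DP table:
           d    e    d    a    a
      0    1    2    3    4    5
  e   1    1    1    2    3    4
  d   2    1    2    1    2    3
  d   3    2    2    2    2    3
  d   4    3    3    2    3    3
Edit distance = dp[4][5] = 3

3


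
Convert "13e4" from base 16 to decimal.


Input: "13e4" in base 16
Positional expansion:
  Digit '1' (value 1) x 16^3 = 4096
  Digit '3' (value 3) x 16^2 = 768
  Digit 'e' (value 14) x 16^1 = 224
  Digit '4' (value 4) x 16^0 = 4
Sum = 5092

5092


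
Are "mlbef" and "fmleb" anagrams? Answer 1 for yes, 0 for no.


Strings: "mlbef", "fmleb"
Sorted first:  beflm
Sorted second: beflm
Sorted forms match => anagrams

1


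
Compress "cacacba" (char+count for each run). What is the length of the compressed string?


Input: cacacba
Runs:
  'c' x 1 => "c1"
  'a' x 1 => "a1"
  'c' x 1 => "c1"
  'a' x 1 => "a1"
  'c' x 1 => "c1"
  'b' x 1 => "b1"
  'a' x 1 => "a1"
Compressed: "c1a1c1a1c1b1a1"
Compressed length: 14

14


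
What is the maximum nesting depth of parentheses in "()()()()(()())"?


Input: "()()()()(()())"
Tracking depth:
  Position 0 '(': depth becomes 1
  Position 1 ')': depth becomes 0
  Position 2 '(': depth becomes 1
  Position 3 ')': depth becomes 0
  Position 4 '(': depth becomes 1
  Position 5 ')': depth becomes 0
  Position 6 '(': depth becomes 1
  Position 7 ')': depth becomes 0
  Position 8 '(': depth becomes 1
  Position 9 '(': depth becomes 2
  Position 10 ')': depth becomes 1
  Position 11 '(': depth becomes 2
  Position 12 ')': depth becomes 1
  Position 13 ')': depth becomes 0
Maximum depth reached: 2

2


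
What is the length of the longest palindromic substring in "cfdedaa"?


Input: "cfdedaa"
Checking substrings for palindromes:
  [2:5] "ded" (len 3) => palindrome
  [5:7] "aa" (len 2) => palindrome
Longest palindromic substring: "ded" with length 3

3


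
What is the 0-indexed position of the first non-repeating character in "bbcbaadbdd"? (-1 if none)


Input: bbcbaadbdd
Character frequencies:
  'a': 2
  'b': 4
  'c': 1
  'd': 3
Scanning left to right for freq == 1:
  Position 0 ('b'): freq=4, skip
  Position 1 ('b'): freq=4, skip
  Position 2 ('c'): unique! => answer = 2

2


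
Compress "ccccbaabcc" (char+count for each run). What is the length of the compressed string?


Input: ccccbaabcc
Runs:
  'c' x 4 => "c4"
  'b' x 1 => "b1"
  'a' x 2 => "a2"
  'b' x 1 => "b1"
  'c' x 2 => "c2"
Compressed: "c4b1a2b1c2"
Compressed length: 10

10


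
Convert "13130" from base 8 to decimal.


Input: "13130" in base 8
Positional expansion:
  Digit '1' (value 1) x 8^4 = 4096
  Digit '3' (value 3) x 8^3 = 1536
  Digit '1' (value 1) x 8^2 = 64
  Digit '3' (value 3) x 8^1 = 24
  Digit '0' (value 0) x 8^0 = 0
Sum = 5720

5720


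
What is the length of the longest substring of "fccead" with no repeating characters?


Input: "fccead"
Sliding window (track last position of each char):
  Position 0 ('f'): window [0,0] length 1 -- new best
  Position 1 ('c'): window [0,1] length 2 -- new best
  Position 2 ('c'): repeat (last at 1), move window start to 2
  Position 2 ('c'): window [2,2] length 1
  Position 3 ('e'): window [2,3] length 2
  Position 4 ('a'): window [2,4] length 3 -- new best
  Position 5 ('d'): window [2,5] length 4 -- new best
Longest substring with no repeats: "cead" with length 4

4


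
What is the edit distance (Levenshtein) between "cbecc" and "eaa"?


Computing edit distance: "cbecc" -> "eaa"
DP table:
           e    a    a
      0    1    2    3
  c   1    1    2    3
  b   2    2    2    3
  e   3    2    3    3
  c   4    3    3    4
  c   5    4    4    4
Edit distance = dp[5][3] = 4

4


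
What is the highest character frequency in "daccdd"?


Input: daccdd
Character counts:
  'a': 1
  'c': 2
  'd': 3
Maximum frequency: 3

3


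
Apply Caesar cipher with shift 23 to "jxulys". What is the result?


Caesar cipher: shift "jxulys" by 23
  'j' (pos 9) + 23 = pos 6 = 'g'
  'x' (pos 23) + 23 = pos 20 = 'u'
  'u' (pos 20) + 23 = pos 17 = 'r'
  'l' (pos 11) + 23 = pos 8 = 'i'
  'y' (pos 24) + 23 = pos 21 = 'v'
  's' (pos 18) + 23 = pos 15 = 'p'
Result: gurivp

gurivp


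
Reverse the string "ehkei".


Input: ehkei
Reading characters right to left:
  Position 4: 'i'
  Position 3: 'e'
  Position 2: 'k'
  Position 1: 'h'
  Position 0: 'e'
Reversed: iekhe

iekhe


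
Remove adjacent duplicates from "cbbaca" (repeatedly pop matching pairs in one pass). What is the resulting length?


Input: cbbaca
Stack-based adjacent duplicate removal:
  Read 'c': push. Stack: c
  Read 'b': push. Stack: cb
  Read 'b': matches stack top 'b' => pop. Stack: c
  Read 'a': push. Stack: ca
  Read 'c': push. Stack: cac
  Read 'a': push. Stack: caca
Final stack: "caca" (length 4)

4


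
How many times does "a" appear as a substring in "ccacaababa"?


Searching for "a" in "ccacaababa"
Scanning each position:
  Position 0: "c" => no
  Position 1: "c" => no
  Position 2: "a" => MATCH
  Position 3: "c" => no
  Position 4: "a" => MATCH
  Position 5: "a" => MATCH
  Position 6: "b" => no
  Position 7: "a" => MATCH
  Position 8: "b" => no
  Position 9: "a" => MATCH
Total occurrences: 5

5


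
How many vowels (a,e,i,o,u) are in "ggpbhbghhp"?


Input: ggpbhbghhp
Checking each character:
  'g' at position 0: consonant
  'g' at position 1: consonant
  'p' at position 2: consonant
  'b' at position 3: consonant
  'h' at position 4: consonant
  'b' at position 5: consonant
  'g' at position 6: consonant
  'h' at position 7: consonant
  'h' at position 8: consonant
  'p' at position 9: consonant
Total vowels: 0

0


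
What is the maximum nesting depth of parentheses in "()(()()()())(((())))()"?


Input: "()(()()()())(((())))()"
Tracking depth:
  Position 0 '(': depth becomes 1
  Position 1 ')': depth becomes 0
  Position 2 '(': depth becomes 1
  Position 3 '(': depth becomes 2
  Position 4 ')': depth becomes 1
  Position 5 '(': depth becomes 2
  Position 6 ')': depth becomes 1
  Position 7 '(': depth becomes 2
  Position 8 ')': depth becomes 1
  Position 9 '(': depth becomes 2
  Position 10 ')': depth becomes 1
  Position 11 ')': depth becomes 0
  Position 12 '(': depth becomes 1
  Position 13 '(': depth becomes 2
  Position 14 '(': depth becomes 3
  Position 15 '(': depth becomes 4
  Position 16 ')': depth becomes 3
  Position 17 ')': depth becomes 2
  Position 18 ')': depth becomes 1
  Position 19 ')': depth becomes 0
  Position 20 '(': depth becomes 1
  Position 21 ')': depth becomes 0
Maximum depth reached: 4

4


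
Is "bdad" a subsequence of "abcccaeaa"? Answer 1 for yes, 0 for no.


Check if "bdad" is a subsequence of "abcccaeaa"
Greedy scan:
  Position 0 ('a'): no match needed
  Position 1 ('b'): matches sub[0] = 'b'
  Position 2 ('c'): no match needed
  Position 3 ('c'): no match needed
  Position 4 ('c'): no match needed
  Position 5 ('a'): no match needed
  Position 6 ('e'): no match needed
  Position 7 ('a'): no match needed
  Position 8 ('a'): no match needed
Only matched 1/4 characters => not a subsequence

0


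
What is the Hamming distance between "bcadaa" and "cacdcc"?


Comparing "bcadaa" and "cacdcc" position by position:
  Position 0: 'b' vs 'c' => differ
  Position 1: 'c' vs 'a' => differ
  Position 2: 'a' vs 'c' => differ
  Position 3: 'd' vs 'd' => same
  Position 4: 'a' vs 'c' => differ
  Position 5: 'a' vs 'c' => differ
Total differences (Hamming distance): 5

5


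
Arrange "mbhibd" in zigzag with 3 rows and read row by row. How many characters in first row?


Zigzag "mbhibd" into 3 rows:
Placing characters:
  'm' => row 0
  'b' => row 1
  'h' => row 2
  'i' => row 1
  'b' => row 0
  'd' => row 1
Rows:
  Row 0: "mb"
  Row 1: "bid"
  Row 2: "h"
First row length: 2

2


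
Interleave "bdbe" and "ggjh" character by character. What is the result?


Interleaving "bdbe" and "ggjh":
  Position 0: 'b' from first, 'g' from second => "bg"
  Position 1: 'd' from first, 'g' from second => "dg"
  Position 2: 'b' from first, 'j' from second => "bj"
  Position 3: 'e' from first, 'h' from second => "eh"
Result: bgdgbjeh

bgdgbjeh


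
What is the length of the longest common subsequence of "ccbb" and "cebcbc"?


LCS of "ccbb" and "cebcbc"
DP table:
           c    e    b    c    b    c
      0    0    0    0    0    0    0
  c   0    1    1    1    1    1    1
  c   0    1    1    1    2    2    2
  b   0    1    1    2    2    3    3
  b   0    1    1    2    2    3    3
LCS length = dp[4][6] = 3

3


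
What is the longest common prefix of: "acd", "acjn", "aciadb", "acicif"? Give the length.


Words: acd, acjn, aciadb, acicif
  Position 0: all 'a' => match
  Position 1: all 'c' => match
  Position 2: ('d', 'j', 'i', 'i') => mismatch, stop
LCP = "ac" (length 2)

2


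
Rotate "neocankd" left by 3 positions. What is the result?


Input: "neocankd", rotate left by 3
First 3 characters: "neo"
Remaining characters: "cankd"
Concatenate remaining + first: "cankd" + "neo" = "cankdneo"

cankdneo


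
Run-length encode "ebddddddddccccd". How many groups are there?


Input: ebddddddddccccd
Scanning for consecutive runs:
  Group 1: 'e' x 1 (positions 0-0)
  Group 2: 'b' x 1 (positions 1-1)
  Group 3: 'd' x 8 (positions 2-9)
  Group 4: 'c' x 4 (positions 10-13)
  Group 5: 'd' x 1 (positions 14-14)
Total groups: 5

5


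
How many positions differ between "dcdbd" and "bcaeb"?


Comparing "dcdbd" and "bcaeb" position by position:
  Position 0: 'd' vs 'b' => DIFFER
  Position 1: 'c' vs 'c' => same
  Position 2: 'd' vs 'a' => DIFFER
  Position 3: 'b' vs 'e' => DIFFER
  Position 4: 'd' vs 'b' => DIFFER
Positions that differ: 4

4


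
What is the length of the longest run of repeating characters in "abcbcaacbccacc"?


Input: "abcbcaacbccacc"
Scanning for longest run:
  Position 1 ('b'): new char, reset run to 1
  Position 2 ('c'): new char, reset run to 1
  Position 3 ('b'): new char, reset run to 1
  Position 4 ('c'): new char, reset run to 1
  Position 5 ('a'): new char, reset run to 1
  Position 6 ('a'): continues run of 'a', length=2
  Position 7 ('c'): new char, reset run to 1
  Position 8 ('b'): new char, reset run to 1
  Position 9 ('c'): new char, reset run to 1
  Position 10 ('c'): continues run of 'c', length=2
  Position 11 ('a'): new char, reset run to 1
  Position 12 ('c'): new char, reset run to 1
  Position 13 ('c'): continues run of 'c', length=2
Longest run: 'a' with length 2

2


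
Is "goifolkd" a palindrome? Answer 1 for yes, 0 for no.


Input: goifolkd
Reversed: dklofiog
  Compare pos 0 ('g') with pos 7 ('d'): MISMATCH
  Compare pos 1 ('o') with pos 6 ('k'): MISMATCH
  Compare pos 2 ('i') with pos 5 ('l'): MISMATCH
  Compare pos 3 ('f') with pos 4 ('o'): MISMATCH
Result: not a palindrome

0


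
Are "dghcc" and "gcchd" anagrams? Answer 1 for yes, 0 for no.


Strings: "dghcc", "gcchd"
Sorted first:  ccdgh
Sorted second: ccdgh
Sorted forms match => anagrams

1


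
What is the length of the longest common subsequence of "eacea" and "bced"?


LCS of "eacea" and "bced"
DP table:
           b    c    e    d
      0    0    0    0    0
  e   0    0    0    1    1
  a   0    0    0    1    1
  c   0    0    1    1    1
  e   0    0    1    2    2
  a   0    0    1    2    2
LCS length = dp[5][4] = 2

2


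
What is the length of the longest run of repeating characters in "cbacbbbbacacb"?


Input: "cbacbbbbacacb"
Scanning for longest run:
  Position 1 ('b'): new char, reset run to 1
  Position 2 ('a'): new char, reset run to 1
  Position 3 ('c'): new char, reset run to 1
  Position 4 ('b'): new char, reset run to 1
  Position 5 ('b'): continues run of 'b', length=2
  Position 6 ('b'): continues run of 'b', length=3
  Position 7 ('b'): continues run of 'b', length=4
  Position 8 ('a'): new char, reset run to 1
  Position 9 ('c'): new char, reset run to 1
  Position 10 ('a'): new char, reset run to 1
  Position 11 ('c'): new char, reset run to 1
  Position 12 ('b'): new char, reset run to 1
Longest run: 'b' with length 4

4


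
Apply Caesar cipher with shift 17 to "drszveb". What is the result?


Caesar cipher: shift "drszveb" by 17
  'd' (pos 3) + 17 = pos 20 = 'u'
  'r' (pos 17) + 17 = pos 8 = 'i'
  's' (pos 18) + 17 = pos 9 = 'j'
  'z' (pos 25) + 17 = pos 16 = 'q'
  'v' (pos 21) + 17 = pos 12 = 'm'
  'e' (pos 4) + 17 = pos 21 = 'v'
  'b' (pos 1) + 17 = pos 18 = 's'
Result: uijqmvs

uijqmvs


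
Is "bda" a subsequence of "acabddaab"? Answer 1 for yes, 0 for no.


Check if "bda" is a subsequence of "acabddaab"
Greedy scan:
  Position 0 ('a'): no match needed
  Position 1 ('c'): no match needed
  Position 2 ('a'): no match needed
  Position 3 ('b'): matches sub[0] = 'b'
  Position 4 ('d'): matches sub[1] = 'd'
  Position 5 ('d'): no match needed
  Position 6 ('a'): matches sub[2] = 'a'
  Position 7 ('a'): no match needed
  Position 8 ('b'): no match needed
All 3 characters matched => is a subsequence

1


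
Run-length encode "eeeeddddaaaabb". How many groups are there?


Input: eeeeddddaaaabb
Scanning for consecutive runs:
  Group 1: 'e' x 4 (positions 0-3)
  Group 2: 'd' x 4 (positions 4-7)
  Group 3: 'a' x 4 (positions 8-11)
  Group 4: 'b' x 2 (positions 12-13)
Total groups: 4

4


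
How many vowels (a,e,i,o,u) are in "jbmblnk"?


Input: jbmblnk
Checking each character:
  'j' at position 0: consonant
  'b' at position 1: consonant
  'm' at position 2: consonant
  'b' at position 3: consonant
  'l' at position 4: consonant
  'n' at position 5: consonant
  'k' at position 6: consonant
Total vowels: 0

0


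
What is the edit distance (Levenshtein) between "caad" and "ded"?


Computing edit distance: "caad" -> "ded"
DP table:
           d    e    d
      0    1    2    3
  c   1    1    2    3
  a   2    2    2    3
  a   3    3    3    3
  d   4    3    4    3
Edit distance = dp[4][3] = 3

3


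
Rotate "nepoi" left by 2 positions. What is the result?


Input: "nepoi", rotate left by 2
First 2 characters: "ne"
Remaining characters: "poi"
Concatenate remaining + first: "poi" + "ne" = "poine"

poine


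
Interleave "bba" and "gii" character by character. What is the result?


Interleaving "bba" and "gii":
  Position 0: 'b' from first, 'g' from second => "bg"
  Position 1: 'b' from first, 'i' from second => "bi"
  Position 2: 'a' from first, 'i' from second => "ai"
Result: bgbiai

bgbiai


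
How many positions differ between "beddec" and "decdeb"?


Comparing "beddec" and "decdeb" position by position:
  Position 0: 'b' vs 'd' => DIFFER
  Position 1: 'e' vs 'e' => same
  Position 2: 'd' vs 'c' => DIFFER
  Position 3: 'd' vs 'd' => same
  Position 4: 'e' vs 'e' => same
  Position 5: 'c' vs 'b' => DIFFER
Positions that differ: 3

3


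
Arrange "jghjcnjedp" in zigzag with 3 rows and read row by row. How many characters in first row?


Zigzag "jghjcnjedp" into 3 rows:
Placing characters:
  'j' => row 0
  'g' => row 1
  'h' => row 2
  'j' => row 1
  'c' => row 0
  'n' => row 1
  'j' => row 2
  'e' => row 1
  'd' => row 0
  'p' => row 1
Rows:
  Row 0: "jcd"
  Row 1: "gjnep"
  Row 2: "hj"
First row length: 3

3


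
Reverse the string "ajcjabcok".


Input: ajcjabcok
Reading characters right to left:
  Position 8: 'k'
  Position 7: 'o'
  Position 6: 'c'
  Position 5: 'b'
  Position 4: 'a'
  Position 3: 'j'
  Position 2: 'c'
  Position 1: 'j'
  Position 0: 'a'
Reversed: kocbajcja

kocbajcja


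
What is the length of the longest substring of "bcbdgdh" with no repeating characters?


Input: "bcbdgdh"
Sliding window (track last position of each char):
  Position 0 ('b'): window [0,0] length 1 -- new best
  Position 1 ('c'): window [0,1] length 2 -- new best
  Position 2 ('b'): repeat (last at 0), move window start to 1
  Position 2 ('b'): window [1,2] length 2
  Position 3 ('d'): window [1,3] length 3 -- new best
  Position 4 ('g'): window [1,4] length 4 -- new best
  Position 5 ('d'): repeat (last at 3), move window start to 4
  Position 5 ('d'): window [4,5] length 2
  Position 6 ('h'): window [4,6] length 3
Longest substring with no repeats: "cbdg" with length 4

4
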